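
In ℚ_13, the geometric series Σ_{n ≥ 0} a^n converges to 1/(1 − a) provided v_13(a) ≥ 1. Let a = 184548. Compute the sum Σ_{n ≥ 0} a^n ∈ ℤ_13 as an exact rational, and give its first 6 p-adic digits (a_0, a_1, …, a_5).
Σ a^n = 1/(1 − a) = -1/184547;  first 6 digits = (1, 0, 0, 6, 6, 0)

v_13(a) = 3 ≥ 1, so the series converges in ℤ_13 to 1/(1 − a) = 1/(1 − 184548) = -1/184547. Expand this rational in ℤ_13: compute digits iteratively via d_i = x_i mod 13, x_{i+1} = (x_i − d_i)/13. The first 6 digits are (1, 0, 0, 6, 6, 0).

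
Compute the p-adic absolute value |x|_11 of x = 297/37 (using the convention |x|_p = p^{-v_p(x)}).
|297/37|_11 = 1/11

Step 1 — compute v_11(x) by factoring powers of 11 out of the numerator and denominator: v_11(297/37) = 1. Step 2 — apply |x|_p = p^{-v_p(x)} = 11^{-1} = 1/11.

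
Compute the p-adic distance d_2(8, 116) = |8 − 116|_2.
d_2(8, 116) = 1/4

Step 1 — x − y = 8 − 116 = -108. Step 2 — v_2(-108) = 2 (factor: -108 = −(2^2 · 27); the sign does not affect v_p). Step 3 — |x − y|_2 = 2^{-2} = 1/4.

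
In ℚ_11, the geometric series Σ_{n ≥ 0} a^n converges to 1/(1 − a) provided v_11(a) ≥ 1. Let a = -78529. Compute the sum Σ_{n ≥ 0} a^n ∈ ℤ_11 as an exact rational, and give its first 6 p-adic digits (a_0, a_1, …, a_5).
Σ a^n = 1/(1 − a) = 1/78530;  first 6 digits = (1, 0, 0, 7, 5, 10)

v_11(a) = 3 ≥ 1, so the series converges in ℤ_11 to 1/(1 − a) = 1/(1 − (-78529)) = 1/78530. Expand this rational in ℤ_11: compute digits iteratively via d_i = x_i mod 11, x_{i+1} = (x_i − d_i)/11. The first 6 digits are (1, 0, 0, 7, 5, 10).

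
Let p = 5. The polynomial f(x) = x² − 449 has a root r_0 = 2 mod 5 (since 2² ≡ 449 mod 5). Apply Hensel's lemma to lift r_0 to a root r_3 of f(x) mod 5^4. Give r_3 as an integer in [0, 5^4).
r_3 = 482 (mod 625)

Hensel's recurrence: r_{i+1} = r_i − f(r_i)·(f′(r_i))^{-1} mod 5^{i+2}, with f′(x) = 2x. Iterate:
  r_0 = 2 (mod 5)
  r_1 = 7 (mod 25)
  r_2 = 107 (mod 125)
  r_3 = 482 (mod 625)
Final: r_3 = 482, and one checks f(r_3) ≡ 0 mod 5^4.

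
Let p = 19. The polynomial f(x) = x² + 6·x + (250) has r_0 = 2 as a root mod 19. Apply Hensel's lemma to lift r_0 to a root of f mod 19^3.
r_2 = 5968 (mod 6859)

Hensel: r_{i+1} = r_i − f(r_i)·(f′(r_i))^{-1} mod 19^{i+2}, f′(x) = 2x + 6. Iterate:
  r_0 = 2 (mod 19)
  r_1 = 192 (mod 361)
  r_2 = 5968 (mod 6859)
Final: r = 5968 satisfies f(r) ≡ 0 mod 19^3.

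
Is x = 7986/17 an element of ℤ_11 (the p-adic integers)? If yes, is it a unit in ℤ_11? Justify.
x ∈ ℤ_11 but not a unit; v_11(x) = 3 > 0

ℤ_11 = {x ∈ ℚ_11 : v_11(x) ≥ 0} and ℤ_11^× = {x ∈ ℤ_11 : v_11(x) = 0}. Here v_11(7986/17) = v_11(num) − v_11(den) = 3; compare against these criteria.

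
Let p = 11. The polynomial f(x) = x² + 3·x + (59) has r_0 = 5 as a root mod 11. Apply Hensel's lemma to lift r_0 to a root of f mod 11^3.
r_2 = 500 (mod 1331)

Hensel: r_{i+1} = r_i − f(r_i)·(f′(r_i))^{-1} mod 11^{i+2}, f′(x) = 2x + 3. Iterate:
  r_0 = 5 (mod 11)
  r_1 = 16 (mod 121)
  r_2 = 500 (mod 1331)
Final: r = 500 satisfies f(r) ≡ 0 mod 11^3.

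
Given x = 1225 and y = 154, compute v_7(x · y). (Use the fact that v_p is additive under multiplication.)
v_7(188650) = 3

v_p(x) = 2 (factor: 1225 = 7^2 · 25); v_p(y) = 1 (factor: 154 = 7^1 · 22). Additivity: v_p(xy) = v_p(x) + v_p(y) = 2 + 1 = 3. (Direct check: xy = 188650 = 7^3 · (550).)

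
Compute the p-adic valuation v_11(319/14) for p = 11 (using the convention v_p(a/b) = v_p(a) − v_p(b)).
v_11(319/14) = 1

Factor powers of 11 from the numerator and denominator of the reduced fraction: 319 = 11^1 · 29 and 14 = 11^0 · 14. Apply v_p(a/b) = v_p(a) − v_p(b): v_11(319/14) = 1 − 0 = 1.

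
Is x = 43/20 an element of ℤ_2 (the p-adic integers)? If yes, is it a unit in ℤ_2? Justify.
x ∉ ℤ_2 (v_2(x) = -2 < 0)

ℤ_2 = {x ∈ ℚ_2 : v_2(x) ≥ 0} and ℤ_2^× = {x ∈ ℤ_2 : v_2(x) = 0}. Here v_2(43/20) = v_2(num) − v_2(den) = -2; compare against these criteria.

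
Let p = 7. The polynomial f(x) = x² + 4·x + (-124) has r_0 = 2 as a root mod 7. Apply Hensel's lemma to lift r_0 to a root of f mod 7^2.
r_1 = 16 (mod 49)

Hensel: r_{i+1} = r_i − f(r_i)·(f′(r_i))^{-1} mod 7^{i+2}, f′(x) = 2x + 4. Iterate:
  r_0 = 2 (mod 7)
  r_1 = 16 (mod 49)
Final: r = 16 satisfies f(r) ≡ 0 mod 7^2.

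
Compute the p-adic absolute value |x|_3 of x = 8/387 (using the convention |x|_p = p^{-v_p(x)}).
|8/387|_3 = 9

Step 1 — compute v_3(x) by factoring powers of 3 out of the numerator and denominator: v_3(8/387) = -2. Step 2 — apply |x|_p = p^{-v_p(x)} = 3^{2} = 9.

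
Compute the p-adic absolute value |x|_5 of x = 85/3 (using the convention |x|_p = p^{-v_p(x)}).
|85/3|_5 = 1/5

Step 1 — compute v_5(x) by factoring powers of 5 out of the numerator and denominator: v_5(85/3) = 1. Step 2 — apply |x|_p = p^{-v_p(x)} = 5^{-1} = 1/5.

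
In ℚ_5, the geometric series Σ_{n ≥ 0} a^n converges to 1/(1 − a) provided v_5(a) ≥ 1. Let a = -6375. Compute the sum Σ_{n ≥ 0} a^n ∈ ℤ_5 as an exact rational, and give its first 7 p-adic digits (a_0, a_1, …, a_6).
Σ a^n = 1/(1 − a) = 1/6376;  first 7 digits = (1, 0, 0, 4, 4, 2, 0)

v_5(a) = 3 ≥ 1, so the series converges in ℤ_5 to 1/(1 − a) = 1/(1 − (-6375)) = 1/6376. Expand this rational in ℤ_5: compute digits iteratively via d_i = x_i mod 5, x_{i+1} = (x_i − d_i)/5. The first 7 digits are (1, 0, 0, 4, 4, 2, 0).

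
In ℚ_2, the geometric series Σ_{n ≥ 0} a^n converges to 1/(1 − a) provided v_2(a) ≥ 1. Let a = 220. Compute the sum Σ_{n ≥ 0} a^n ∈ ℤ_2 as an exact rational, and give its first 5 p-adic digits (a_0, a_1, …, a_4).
Σ a^n = 1/(1 − a) = -1/219;  first 5 digits = (1, 0, 1, 1, 0)

v_2(a) = 2 ≥ 1, so the series converges in ℤ_2 to 1/(1 − a) = 1/(1 − 220) = -1/219. Expand this rational in ℤ_2: compute digits iteratively via d_i = x_i mod 2, x_{i+1} = (x_i − d_i)/2. The first 5 digits are (1, 0, 1, 1, 0).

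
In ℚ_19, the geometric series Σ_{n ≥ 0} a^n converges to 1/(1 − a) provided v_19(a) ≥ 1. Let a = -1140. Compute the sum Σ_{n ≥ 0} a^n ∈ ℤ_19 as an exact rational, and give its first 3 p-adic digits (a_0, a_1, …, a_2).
Σ a^n = 1/(1 − a) = 1/1141;  first 3 digits = (1, 16, 5)

v_19(a) = 1 ≥ 1, so the series converges in ℤ_19 to 1/(1 − a) = 1/(1 − (-1140)) = 1/1141. Expand this rational in ℤ_19: compute digits iteratively via d_i = x_i mod 19, x_{i+1} = (x_i − d_i)/19. The first 3 digits are (1, 16, 5).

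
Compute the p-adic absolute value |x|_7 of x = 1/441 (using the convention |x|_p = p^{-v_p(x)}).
|1/441|_7 = 49

Step 1 — compute v_7(x) by factoring powers of 7 out of the numerator and denominator: v_7(1/441) = -2. Step 2 — apply |x|_p = p^{-v_p(x)} = 7^{2} = 49.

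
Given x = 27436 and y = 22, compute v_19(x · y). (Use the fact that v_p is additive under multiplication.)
v_19(603592) = 3

v_p(x) = 3 (factor: 27436 = 19^3 · 4); v_p(y) = 0 (factor: 22 = 19^0 · 22). Additivity: v_p(xy) = v_p(x) + v_p(y) = 3 + 0 = 3. (Direct check: xy = 603592 = 19^3 · (88).)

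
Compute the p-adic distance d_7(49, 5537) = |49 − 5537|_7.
d_7(49, 5537) = 1/343

Step 1 — x − y = 49 − 5537 = -5488. Step 2 — v_7(-5488) = 3 (factor: -5488 = −(7^3 · 16); the sign does not affect v_p). Step 3 — |x − y|_7 = 7^{-3} = 1/343.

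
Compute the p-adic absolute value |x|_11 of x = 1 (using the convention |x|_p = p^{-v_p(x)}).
|1|_11 = 1

Step 1 — compute v_11(x) by factoring powers of 11 out of the numerator and denominator: v_11(1) = 0. Step 2 — apply |x|_p = p^{-v_p(x)} = 11^{0} = 1.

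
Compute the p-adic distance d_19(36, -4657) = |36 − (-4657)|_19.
d_19(36, -4657) = 1/361

Step 1 — x − y = 36 − (-4657) = 4693. Step 2 — v_19(4693) = 2 (factor: 4693 = (19^2 · 13); the sign does not affect v_p). Step 3 — |x − y|_19 = 19^{-2} = 1/361.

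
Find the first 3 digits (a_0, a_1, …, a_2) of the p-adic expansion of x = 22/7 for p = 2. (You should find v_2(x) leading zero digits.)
(a_0, …, a_2) = (0, 1, 0)

v_2(22/7) = 1, so a_0 = ... = a_0 = 0. Factor out: x = 2^1 · u with u = 11/7 a unit in ℤ_2. Expand u iteratively via a_{v+i} = u_i mod 2, u_{i+1} = (u_i − a_{v+i})/2:
  u_0 = 11/7;  a_1 = 1;  u_1 = (u_0 − 1)/2 = 2/7
  u_1 = 2/7;  a_2 = 0;  u_2 = (u_1 − 0)/2 = 1/7
Digits: (0, 1, 0).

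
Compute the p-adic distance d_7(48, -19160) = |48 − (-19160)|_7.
d_7(48, -19160) = 1/2401

Step 1 — x − y = 48 − (-19160) = 19208. Step 2 — v_7(19208) = 4 (factor: 19208 = (7^4 · 8); the sign does not affect v_p). Step 3 — |x − y|_7 = 7^{-4} = 1/2401.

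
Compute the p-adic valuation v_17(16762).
v_17(16762) = 2

v_17(n) is the largest exponent k such that 17^k divides n. Factor out: 16762 = 17^2 · 58. (Sign doesn't affect v_p.) So v_17(16762) = 2.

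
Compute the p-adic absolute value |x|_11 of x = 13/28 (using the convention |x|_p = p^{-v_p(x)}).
|13/28|_11 = 1

Step 1 — compute v_11(x) by factoring powers of 11 out of the numerator and denominator: v_11(13/28) = 0. Step 2 — apply |x|_p = p^{-v_p(x)} = 11^{0} = 1.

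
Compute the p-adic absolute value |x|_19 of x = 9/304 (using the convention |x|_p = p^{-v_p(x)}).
|9/304|_19 = 19

Step 1 — compute v_19(x) by factoring powers of 19 out of the numerator and denominator: v_19(9/304) = -1. Step 2 — apply |x|_p = p^{-v_p(x)} = 19^{1} = 19.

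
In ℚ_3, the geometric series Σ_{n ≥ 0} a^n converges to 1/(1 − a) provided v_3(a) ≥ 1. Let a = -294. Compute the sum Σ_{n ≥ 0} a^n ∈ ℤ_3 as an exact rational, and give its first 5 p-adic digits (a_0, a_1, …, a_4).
Σ a^n = 1/(1 − a) = 1/295;  first 5 digits = (1, 1, 1, 2, 2)

v_3(a) = 1 ≥ 1, so the series converges in ℤ_3 to 1/(1 − a) = 1/(1 − (-294)) = 1/295. Expand this rational in ℤ_3: compute digits iteratively via d_i = x_i mod 3, x_{i+1} = (x_i − d_i)/3. The first 5 digits are (1, 1, 1, 2, 2).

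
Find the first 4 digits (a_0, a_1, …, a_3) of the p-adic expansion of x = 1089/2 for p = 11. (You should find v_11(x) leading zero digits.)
(a_0, …, a_3) = (0, 0, 10, 5)

v_11(1089/2) = 2, so a_0 = ... = a_1 = 0. Factor out: x = 11^2 · u with u = 9/2 a unit in ℤ_11. Expand u iteratively via a_{v+i} = u_i mod 11, u_{i+1} = (u_i − a_{v+i})/11:
  u_0 = 9/2;  a_2 = 10;  u_1 = (u_0 − 10)/11 = -1/2
  u_1 = -1/2;  a_3 = 5;  u_2 = (u_1 − 5)/11 = -1/2
Digits: (0, 0, 10, 5).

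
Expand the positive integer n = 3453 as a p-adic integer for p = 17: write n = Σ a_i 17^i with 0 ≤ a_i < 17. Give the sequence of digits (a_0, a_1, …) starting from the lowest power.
(a_0, a_1, …) = (2, 16, 11)

Repeated division by 17 gives the digits low-to-high: 3453 = 2 + 16·17^1 + 11·17^2. Digit sequence: (2, 16, 11).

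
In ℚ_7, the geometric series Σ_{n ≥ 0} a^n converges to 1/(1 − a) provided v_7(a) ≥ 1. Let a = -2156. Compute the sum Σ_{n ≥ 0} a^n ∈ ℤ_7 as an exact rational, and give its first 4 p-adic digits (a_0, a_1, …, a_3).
Σ a^n = 1/(1 − a) = 1/2157;  first 4 digits = (1, 0, 5, 0)

v_7(a) = 2 ≥ 1, so the series converges in ℤ_7 to 1/(1 − a) = 1/(1 − (-2156)) = 1/2157. Expand this rational in ℤ_7: compute digits iteratively via d_i = x_i mod 7, x_{i+1} = (x_i − d_i)/7. The first 4 digits are (1, 0, 5, 0).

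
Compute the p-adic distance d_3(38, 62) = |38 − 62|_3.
d_3(38, 62) = 1/3

Step 1 — x − y = 38 − 62 = -24. Step 2 — v_3(-24) = 1 (factor: -24 = −(3^1 · 8); the sign does not affect v_p). Step 3 — |x − y|_3 = 3^{-1} = 1/3.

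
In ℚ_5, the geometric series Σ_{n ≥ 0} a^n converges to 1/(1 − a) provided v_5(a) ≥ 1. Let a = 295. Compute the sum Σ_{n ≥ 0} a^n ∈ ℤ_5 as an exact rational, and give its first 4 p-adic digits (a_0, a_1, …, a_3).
Σ a^n = 1/(1 − a) = -1/294;  first 4 digits = (1, 4, 2, 2)

v_5(a) = 1 ≥ 1, so the series converges in ℤ_5 to 1/(1 − a) = 1/(1 − 295) = -1/294. Expand this rational in ℤ_5: compute digits iteratively via d_i = x_i mod 5, x_{i+1} = (x_i − d_i)/5. The first 4 digits are (1, 4, 2, 2).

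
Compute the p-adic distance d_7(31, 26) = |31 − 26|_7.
d_7(31, 26) = 1

Step 1 — x − y = 31 − 26 = 5. Step 2 — v_7(5) = 0 (factor: 5 = (7^0 · 5); the sign does not affect v_p). Step 3 — |x − y|_7 = 7^{0} = 1.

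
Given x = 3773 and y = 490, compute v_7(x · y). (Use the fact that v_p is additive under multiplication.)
v_7(1848770) = 5

v_p(x) = 3 (factor: 3773 = 7^3 · 11); v_p(y) = 2 (factor: 490 = 7^2 · 10). Additivity: v_p(xy) = v_p(x) + v_p(y) = 3 + 2 = 5. (Direct check: xy = 1848770 = 7^5 · (110).)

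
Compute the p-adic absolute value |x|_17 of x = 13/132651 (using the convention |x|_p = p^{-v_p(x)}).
|13/132651|_17 = 4913

Step 1 — compute v_17(x) by factoring powers of 17 out of the numerator and denominator: v_17(13/132651) = -3. Step 2 — apply |x|_p = p^{-v_p(x)} = 17^{3} = 4913.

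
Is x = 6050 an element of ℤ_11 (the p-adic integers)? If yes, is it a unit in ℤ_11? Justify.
x ∈ ℤ_11 but not a unit; v_11(x) = 2 > 0

ℤ_11 = {x ∈ ℚ_11 : v_11(x) ≥ 0} and ℤ_11^× = {x ∈ ℤ_11 : v_11(x) = 0}. Here v_11(6050) = v_11(num) − v_11(den) = 2; compare against these criteria.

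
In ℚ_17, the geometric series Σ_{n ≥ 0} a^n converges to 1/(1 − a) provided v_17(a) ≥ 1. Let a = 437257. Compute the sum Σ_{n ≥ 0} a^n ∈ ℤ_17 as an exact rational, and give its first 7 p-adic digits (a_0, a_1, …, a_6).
Σ a^n = 1/(1 − a) = -1/437256;  first 7 digits = (1, 0, 0, 4, 5, 0, 16)

v_17(a) = 3 ≥ 1, so the series converges in ℤ_17 to 1/(1 − a) = 1/(1 − 437257) = -1/437256. Expand this rational in ℤ_17: compute digits iteratively via d_i = x_i mod 17, x_{i+1} = (x_i − d_i)/17. The first 7 digits are (1, 0, 0, 4, 5, 0, 16).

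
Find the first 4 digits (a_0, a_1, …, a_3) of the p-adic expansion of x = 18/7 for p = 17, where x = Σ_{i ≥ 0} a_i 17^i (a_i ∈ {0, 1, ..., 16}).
(a_0, …, a_3) = (5, 12, 9, 14)

v_17(18/7) = 0 (numerator and denominator both coprime to 17), so x ∈ ℤ_17^×. Compute digits iteratively via a_i = x_i mod 17, x_{i+1} = (x_i − a_i)/17, with x_0 = x:
  x_0 = 18/7;  a_0 = 5;  x_1 = (x_0 − 5)/17 = -1/7
  x_1 = -1/7;  a_1 = 12;  x_2 = (x_1 − 12)/17 = -5/7
  x_2 = -5/7;  a_2 = 9;  x_3 = (x_2 − 9)/17 = -4/7
  x_3 = -4/7;  a_3 = 14;  x_4 = (x_3 − 14)/17 = -6/7
Digits: (5, 12, 9, 14).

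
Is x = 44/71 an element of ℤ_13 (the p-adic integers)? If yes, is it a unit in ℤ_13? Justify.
x ∈ ℤ_13^× (unit); v_13(x) = 0

ℤ_13 = {x ∈ ℚ_13 : v_13(x) ≥ 0} and ℤ_13^× = {x ∈ ℤ_13 : v_13(x) = 0}. Here v_13(44/71) = v_13(num) − v_13(den) = 0; compare against these criteria.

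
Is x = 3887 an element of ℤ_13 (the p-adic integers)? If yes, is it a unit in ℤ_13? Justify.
x ∈ ℤ_13 but not a unit; v_13(x) = 2 > 0

ℤ_13 = {x ∈ ℚ_13 : v_13(x) ≥ 0} and ℤ_13^× = {x ∈ ℤ_13 : v_13(x) = 0}. Here v_13(3887) = v_13(num) − v_13(den) = 2; compare against these criteria.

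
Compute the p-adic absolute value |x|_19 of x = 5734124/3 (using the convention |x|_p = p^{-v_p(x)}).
|5734124/3|_19 = 1/130321

Step 1 — compute v_19(x) by factoring powers of 19 out of the numerator and denominator: v_19(5734124/3) = 4. Step 2 — apply |x|_p = p^{-v_p(x)} = 19^{-4} = 1/130321.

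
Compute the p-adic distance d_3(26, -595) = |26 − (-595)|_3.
d_3(26, -595) = 1/27

Step 1 — x − y = 26 − (-595) = 621. Step 2 — v_3(621) = 3 (factor: 621 = (3^3 · 23); the sign does not affect v_p). Step 3 — |x − y|_3 = 3^{-3} = 1/27.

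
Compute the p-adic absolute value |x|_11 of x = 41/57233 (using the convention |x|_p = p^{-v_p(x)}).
|41/57233|_11 = 1331

Step 1 — compute v_11(x) by factoring powers of 11 out of the numerator and denominator: v_11(41/57233) = -3. Step 2 — apply |x|_p = p^{-v_p(x)} = 11^{3} = 1331.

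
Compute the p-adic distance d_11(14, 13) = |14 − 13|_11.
d_11(14, 13) = 1

Step 1 — x − y = 14 − 13 = 1. Step 2 — v_11(1) = 0 (factor: 1 = (11^0 · 1); the sign does not affect v_p). Step 3 — |x − y|_11 = 11^{0} = 1.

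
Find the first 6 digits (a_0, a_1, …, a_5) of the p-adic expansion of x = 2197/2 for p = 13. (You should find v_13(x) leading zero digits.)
(a_0, …, a_5) = (0, 0, 0, 7, 6, 6)

v_13(2197/2) = 3, so a_0 = ... = a_2 = 0. Factor out: x = 13^3 · u with u = 1/2 a unit in ℤ_13. Expand u iteratively via a_{v+i} = u_i mod 13, u_{i+1} = (u_i − a_{v+i})/13:
  u_0 = 1/2;  a_3 = 7;  u_1 = (u_0 − 7)/13 = -1/2
  u_1 = -1/2;  a_4 = 6;  u_2 = (u_1 − 6)/13 = -1/2
  u_2 = -1/2;  a_5 = 6;  u_3 = (u_2 − 6)/13 = -1/2
Digits: (0, 0, 0, 7, 6, 6).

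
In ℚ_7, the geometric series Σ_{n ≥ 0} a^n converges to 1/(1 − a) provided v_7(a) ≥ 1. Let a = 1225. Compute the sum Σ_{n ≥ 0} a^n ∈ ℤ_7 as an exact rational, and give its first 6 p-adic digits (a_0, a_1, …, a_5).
Σ a^n = 1/(1 − a) = -1/1224;  first 6 digits = (1, 0, 4, 3, 2, 5)

v_7(a) = 2 ≥ 1, so the series converges in ℤ_7 to 1/(1 − a) = 1/(1 − 1225) = -1/1224. Expand this rational in ℤ_7: compute digits iteratively via d_i = x_i mod 7, x_{i+1} = (x_i − d_i)/7. The first 6 digits are (1, 0, 4, 3, 2, 5).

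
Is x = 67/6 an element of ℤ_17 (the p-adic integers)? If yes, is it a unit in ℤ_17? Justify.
x ∈ ℤ_17^× (unit); v_17(x) = 0

ℤ_17 = {x ∈ ℚ_17 : v_17(x) ≥ 0} and ℤ_17^× = {x ∈ ℤ_17 : v_17(x) = 0}. Here v_17(67/6) = v_17(num) − v_17(den) = 0; compare against these criteria.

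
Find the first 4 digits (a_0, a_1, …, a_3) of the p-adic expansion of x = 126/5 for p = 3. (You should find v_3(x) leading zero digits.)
(a_0, …, a_3) = (0, 0, 1, 0)

v_3(126/5) = 2, so a_0 = ... = a_1 = 0. Factor out: x = 3^2 · u with u = 14/5 a unit in ℤ_3. Expand u iteratively via a_{v+i} = u_i mod 3, u_{i+1} = (u_i − a_{v+i})/3:
  u_0 = 14/5;  a_2 = 1;  u_1 = (u_0 − 1)/3 = 3/5
  u_1 = 3/5;  a_3 = 0;  u_2 = (u_1 − 0)/3 = 1/5
Digits: (0, 0, 1, 0).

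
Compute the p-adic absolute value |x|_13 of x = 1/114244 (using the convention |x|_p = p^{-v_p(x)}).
|1/114244|_13 = 28561

Step 1 — compute v_13(x) by factoring powers of 13 out of the numerator and denominator: v_13(1/114244) = -4. Step 2 — apply |x|_p = p^{-v_p(x)} = 13^{4} = 28561.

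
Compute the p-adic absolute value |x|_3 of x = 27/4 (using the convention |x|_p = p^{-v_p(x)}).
|27/4|_3 = 1/27

Step 1 — compute v_3(x) by factoring powers of 3 out of the numerator and denominator: v_3(27/4) = 3. Step 2 — apply |x|_p = p^{-v_p(x)} = 3^{-3} = 1/27.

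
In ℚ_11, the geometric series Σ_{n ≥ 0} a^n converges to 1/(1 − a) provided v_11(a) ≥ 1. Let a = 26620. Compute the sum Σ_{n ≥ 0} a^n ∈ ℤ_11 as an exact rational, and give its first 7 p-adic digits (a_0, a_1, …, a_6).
Σ a^n = 1/(1 − a) = -1/26619;  first 7 digits = (1, 0, 0, 9, 1, 0, 4)

v_11(a) = 3 ≥ 1, so the series converges in ℤ_11 to 1/(1 − a) = 1/(1 − 26620) = -1/26619. Expand this rational in ℤ_11: compute digits iteratively via d_i = x_i mod 11, x_{i+1} = (x_i − d_i)/11. The first 7 digits are (1, 0, 0, 9, 1, 0, 4).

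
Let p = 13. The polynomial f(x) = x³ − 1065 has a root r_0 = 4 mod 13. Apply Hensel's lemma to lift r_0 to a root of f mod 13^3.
r_2 = 2162 (mod 2197)

Hensel: r_{i+1} = r_i − f(r_i)/f′(r_i) mod 13^{i+2}, where f′(x) = 3x². Iterate:
  r_0 = 4 (mod 13)
  r_1 = 134 (mod 169)
  r_2 = 2162 (mod 2197)
Final: r = 2162 with f(r) ≡ 0 mod 13^3.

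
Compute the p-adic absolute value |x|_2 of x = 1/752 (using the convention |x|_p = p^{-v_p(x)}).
|1/752|_2 = 16

Step 1 — compute v_2(x) by factoring powers of 2 out of the numerator and denominator: v_2(1/752) = -4. Step 2 — apply |x|_p = p^{-v_p(x)} = 2^{4} = 16.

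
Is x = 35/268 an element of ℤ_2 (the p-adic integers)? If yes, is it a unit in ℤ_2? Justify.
x ∉ ℤ_2 (v_2(x) = -2 < 0)

ℤ_2 = {x ∈ ℚ_2 : v_2(x) ≥ 0} and ℤ_2^× = {x ∈ ℤ_2 : v_2(x) = 0}. Here v_2(35/268) = v_2(num) − v_2(den) = -2; compare against these criteria.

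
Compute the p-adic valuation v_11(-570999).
v_11(-570999) = 4

v_11(n) is the largest exponent k such that 11^k divides n. Factor out: -570999 = -11^4 · 39. (Sign doesn't affect v_p.) So v_11(-570999) = 4.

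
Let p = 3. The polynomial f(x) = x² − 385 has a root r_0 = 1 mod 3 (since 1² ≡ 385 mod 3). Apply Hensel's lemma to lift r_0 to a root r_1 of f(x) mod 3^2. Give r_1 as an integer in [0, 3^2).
r_1 = 4 (mod 9)

Hensel's recurrence: r_{i+1} = r_i − f(r_i)·(f′(r_i))^{-1} mod 3^{i+2}, with f′(x) = 2x. Iterate:
  r_0 = 1 (mod 3)
  r_1 = 4 (mod 9)
Final: r_1 = 4, and one checks f(r_1) ≡ 0 mod 3^2.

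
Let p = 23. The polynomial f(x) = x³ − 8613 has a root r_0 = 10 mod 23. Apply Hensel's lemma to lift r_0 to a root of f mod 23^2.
r_1 = 217 (mod 529)

Hensel: r_{i+1} = r_i − f(r_i)/f′(r_i) mod 23^{i+2}, where f′(x) = 3x². Iterate:
  r_0 = 10 (mod 23)
  r_1 = 217 (mod 529)
Final: r = 217 with f(r) ≡ 0 mod 23^2.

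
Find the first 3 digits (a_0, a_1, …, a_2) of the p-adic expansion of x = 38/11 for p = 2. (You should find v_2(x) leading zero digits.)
(a_0, …, a_2) = (0, 1, 0)

v_2(38/11) = 1, so a_0 = ... = a_0 = 0. Factor out: x = 2^1 · u with u = 19/11 a unit in ℤ_2. Expand u iteratively via a_{v+i} = u_i mod 2, u_{i+1} = (u_i − a_{v+i})/2:
  u_0 = 19/11;  a_1 = 1;  u_1 = (u_0 − 1)/2 = 4/11
  u_1 = 4/11;  a_2 = 0;  u_2 = (u_1 − 0)/2 = 2/11
Digits: (0, 1, 0).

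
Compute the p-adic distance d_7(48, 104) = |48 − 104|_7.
d_7(48, 104) = 1/7

Step 1 — x − y = 48 − 104 = -56. Step 2 — v_7(-56) = 1 (factor: -56 = −(7^1 · 8); the sign does not affect v_p). Step 3 — |x − y|_7 = 7^{-1} = 1/7.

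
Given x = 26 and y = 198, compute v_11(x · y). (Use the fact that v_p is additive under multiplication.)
v_11(5148) = 1

v_p(x) = 0 (factor: 26 = 11^0 · 26); v_p(y) = 1 (factor: 198 = 11^1 · 18). Additivity: v_p(xy) = v_p(x) + v_p(y) = 0 + 1 = 1. (Direct check: xy = 5148 = 11^1 · (468).)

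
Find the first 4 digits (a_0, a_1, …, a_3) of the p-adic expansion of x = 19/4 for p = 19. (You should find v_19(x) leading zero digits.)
(a_0, …, a_3) = (0, 5, 14, 4)

v_19(19/4) = 1, so a_0 = ... = a_0 = 0. Factor out: x = 19^1 · u with u = 1/4 a unit in ℤ_19. Expand u iteratively via a_{v+i} = u_i mod 19, u_{i+1} = (u_i − a_{v+i})/19:
  u_0 = 1/4;  a_1 = 5;  u_1 = (u_0 − 5)/19 = -1/4
  u_1 = -1/4;  a_2 = 14;  u_2 = (u_1 − 14)/19 = -3/4
  u_2 = -3/4;  a_3 = 4;  u_3 = (u_2 − 4)/19 = -1/4
Digits: (0, 5, 14, 4).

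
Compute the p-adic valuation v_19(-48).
v_19(-48) = 0

v_19(n) is the largest exponent k such that 19^k divides n. Factor out: -48 = -19^0 · 48. (Sign doesn't affect v_p.) So v_19(-48) = 0.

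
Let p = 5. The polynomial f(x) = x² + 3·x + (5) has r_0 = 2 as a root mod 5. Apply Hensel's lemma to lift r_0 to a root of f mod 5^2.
r_1 = 7 (mod 25)

Hensel: r_{i+1} = r_i − f(r_i)·(f′(r_i))^{-1} mod 5^{i+2}, f′(x) = 2x + 3. Iterate:
  r_0 = 2 (mod 5)
  r_1 = 7 (mod 25)
Final: r = 7 satisfies f(r) ≡ 0 mod 5^2.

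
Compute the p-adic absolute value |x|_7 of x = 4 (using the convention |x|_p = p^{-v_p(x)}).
|4|_7 = 1

Step 1 — compute v_7(x) by factoring powers of 7 out of the numerator and denominator: v_7(4) = 0. Step 2 — apply |x|_p = p^{-v_p(x)} = 7^{0} = 1.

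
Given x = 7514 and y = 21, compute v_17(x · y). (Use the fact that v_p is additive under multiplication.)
v_17(157794) = 2

v_p(x) = 2 (factor: 7514 = 17^2 · 26); v_p(y) = 0 (factor: 21 = 17^0 · 21). Additivity: v_p(xy) = v_p(x) + v_p(y) = 2 + 0 = 2. (Direct check: xy = 157794 = 17^2 · (546).)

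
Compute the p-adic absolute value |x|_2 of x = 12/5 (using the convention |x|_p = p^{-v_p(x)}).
|12/5|_2 = 1/4

Step 1 — compute v_2(x) by factoring powers of 2 out of the numerator and denominator: v_2(12/5) = 2. Step 2 — apply |x|_p = p^{-v_p(x)} = 2^{-2} = 1/4.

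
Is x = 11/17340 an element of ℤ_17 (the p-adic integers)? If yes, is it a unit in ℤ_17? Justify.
x ∉ ℤ_17 (v_17(x) = -2 < 0)

ℤ_17 = {x ∈ ℚ_17 : v_17(x) ≥ 0} and ℤ_17^× = {x ∈ ℤ_17 : v_17(x) = 0}. Here v_17(11/17340) = v_17(num) − v_17(den) = -2; compare against these criteria.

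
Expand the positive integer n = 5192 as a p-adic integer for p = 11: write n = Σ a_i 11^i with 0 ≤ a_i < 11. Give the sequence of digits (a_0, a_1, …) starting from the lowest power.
(a_0, a_1, …) = (0, 10, 9, 3)

Repeated division by 11 gives the digits low-to-high: 5192 = 10·11^1 + 9·11^2 + 3·11^3. Digit sequence: (0, 10, 9, 3).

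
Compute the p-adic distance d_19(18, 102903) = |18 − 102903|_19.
d_19(18, 102903) = 1/6859

Step 1 — x − y = 18 − 102903 = -102885. Step 2 — v_19(-102885) = 3 (factor: -102885 = −(19^3 · 15); the sign does not affect v_p). Step 3 — |x − y|_19 = 19^{-3} = 1/6859.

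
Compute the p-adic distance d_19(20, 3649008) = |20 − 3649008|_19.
d_19(20, 3649008) = 1/130321

Step 1 — x − y = 20 − 3649008 = -3648988. Step 2 — v_19(-3648988) = 4 (factor: -3648988 = −(19^4 · 28); the sign does not affect v_p). Step 3 — |x − y|_19 = 19^{-4} = 1/130321.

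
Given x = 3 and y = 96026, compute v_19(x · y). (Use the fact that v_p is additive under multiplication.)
v_19(288078) = 3

v_p(x) = 0 (factor: 3 = 19^0 · 3); v_p(y) = 3 (factor: 96026 = 19^3 · 14). Additivity: v_p(xy) = v_p(x) + v_p(y) = 0 + 3 = 3. (Direct check: xy = 288078 = 19^3 · (42).)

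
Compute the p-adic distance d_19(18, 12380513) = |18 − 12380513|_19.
d_19(18, 12380513) = 1/2476099

Step 1 — x − y = 18 − 12380513 = -12380495. Step 2 — v_19(-12380495) = 5 (factor: -12380495 = −(19^5 · 5); the sign does not affect v_p). Step 3 — |x − y|_19 = 19^{-5} = 1/2476099.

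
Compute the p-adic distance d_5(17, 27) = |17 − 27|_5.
d_5(17, 27) = 1/5

Step 1 — x − y = 17 − 27 = -10. Step 2 — v_5(-10) = 1 (factor: -10 = −(5^1 · 2); the sign does not affect v_p). Step 3 — |x − y|_5 = 5^{-1} = 1/5.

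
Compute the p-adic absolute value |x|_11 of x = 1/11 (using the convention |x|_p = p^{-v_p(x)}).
|1/11|_11 = 11

Step 1 — compute v_11(x) by factoring powers of 11 out of the numerator and denominator: v_11(1/11) = -1. Step 2 — apply |x|_p = p^{-v_p(x)} = 11^{1} = 11.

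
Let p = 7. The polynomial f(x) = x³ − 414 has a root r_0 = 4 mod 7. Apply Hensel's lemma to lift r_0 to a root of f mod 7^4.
r_3 = 1614 (mod 2401)

Hensel: r_{i+1} = r_i − f(r_i)/f′(r_i) mod 7^{i+2}, where f′(x) = 3x². Iterate:
  r_0 = 4 (mod 7)
  r_1 = 46 (mod 49)
  r_2 = 242 (mod 343)
  r_3 = 1614 (mod 2401)
Final: r = 1614 with f(r) ≡ 0 mod 7^4.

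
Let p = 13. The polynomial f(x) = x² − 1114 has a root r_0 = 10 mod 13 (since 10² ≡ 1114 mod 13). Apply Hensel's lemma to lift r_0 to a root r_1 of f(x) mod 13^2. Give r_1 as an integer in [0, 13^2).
r_1 = 10 (mod 169)

Hensel's recurrence: r_{i+1} = r_i − f(r_i)·(f′(r_i))^{-1} mod 13^{i+2}, with f′(x) = 2x. Iterate:
  r_0 = 10 (mod 13)
  r_1 = 10 (mod 169)
Final: r_1 = 10, and one checks f(r_1) ≡ 0 mod 13^2.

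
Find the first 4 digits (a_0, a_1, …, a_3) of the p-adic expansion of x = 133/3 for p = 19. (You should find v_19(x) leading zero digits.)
(a_0, …, a_3) = (0, 15, 12, 12)

v_19(133/3) = 1, so a_0 = ... = a_0 = 0. Factor out: x = 19^1 · u with u = 7/3 a unit in ℤ_19. Expand u iteratively via a_{v+i} = u_i mod 19, u_{i+1} = (u_i − a_{v+i})/19:
  u_0 = 7/3;  a_1 = 15;  u_1 = (u_0 − 15)/19 = -2/3
  u_1 = -2/3;  a_2 = 12;  u_2 = (u_1 − 12)/19 = -2/3
  u_2 = -2/3;  a_3 = 12;  u_3 = (u_2 − 12)/19 = -2/3
Digits: (0, 15, 12, 12).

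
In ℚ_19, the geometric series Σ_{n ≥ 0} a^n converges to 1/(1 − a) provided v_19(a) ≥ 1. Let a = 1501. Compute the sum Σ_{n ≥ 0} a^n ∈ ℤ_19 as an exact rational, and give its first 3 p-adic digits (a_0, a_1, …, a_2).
Σ a^n = 1/(1 − a) = -1/1500;  first 3 digits = (1, 3, 13)

v_19(a) = 1 ≥ 1, so the series converges in ℤ_19 to 1/(1 − a) = 1/(1 − 1501) = -1/1500. Expand this rational in ℤ_19: compute digits iteratively via d_i = x_i mod 19, x_{i+1} = (x_i − d_i)/19. The first 3 digits are (1, 3, 13).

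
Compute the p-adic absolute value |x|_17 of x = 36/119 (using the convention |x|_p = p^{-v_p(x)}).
|36/119|_17 = 17

Step 1 — compute v_17(x) by factoring powers of 17 out of the numerator and denominator: v_17(36/119) = -1. Step 2 — apply |x|_p = p^{-v_p(x)} = 17^{1} = 17.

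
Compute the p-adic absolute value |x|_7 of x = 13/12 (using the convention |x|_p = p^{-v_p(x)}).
|13/12|_7 = 1

Step 1 — compute v_7(x) by factoring powers of 7 out of the numerator and denominator: v_7(13/12) = 0. Step 2 — apply |x|_p = p^{-v_p(x)} = 7^{0} = 1.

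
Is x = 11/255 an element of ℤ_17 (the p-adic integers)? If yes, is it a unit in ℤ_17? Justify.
x ∉ ℤ_17 (v_17(x) = -1 < 0)

ℤ_17 = {x ∈ ℚ_17 : v_17(x) ≥ 0} and ℤ_17^× = {x ∈ ℤ_17 : v_17(x) = 0}. Here v_17(11/255) = v_17(num) − v_17(den) = -1; compare against these criteria.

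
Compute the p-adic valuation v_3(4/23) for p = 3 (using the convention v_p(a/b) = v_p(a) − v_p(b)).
v_3(4/23) = 0

Factor powers of 3 from the numerator and denominator of the reduced fraction: 4 = 3^0 · 4 and 23 = 3^0 · 23. Apply v_p(a/b) = v_p(a) − v_p(b): v_3(4/23) = 0 − 0 = 0.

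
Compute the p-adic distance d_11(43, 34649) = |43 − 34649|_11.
d_11(43, 34649) = 1/1331

Step 1 — x − y = 43 − 34649 = -34606. Step 2 — v_11(-34606) = 3 (factor: -34606 = −(11^3 · 26); the sign does not affect v_p). Step 3 — |x − y|_11 = 11^{-3} = 1/1331.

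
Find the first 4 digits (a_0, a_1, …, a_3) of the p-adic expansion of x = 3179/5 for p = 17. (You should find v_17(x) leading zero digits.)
(a_0, …, a_3) = (0, 0, 9, 3)

v_17(3179/5) = 2, so a_0 = ... = a_1 = 0. Factor out: x = 17^2 · u with u = 11/5 a unit in ℤ_17. Expand u iteratively via a_{v+i} = u_i mod 17, u_{i+1} = (u_i − a_{v+i})/17:
  u_0 = 11/5;  a_2 = 9;  u_1 = (u_0 − 9)/17 = -2/5
  u_1 = -2/5;  a_3 = 3;  u_2 = (u_1 − 3)/17 = -1/5
Digits: (0, 0, 9, 3).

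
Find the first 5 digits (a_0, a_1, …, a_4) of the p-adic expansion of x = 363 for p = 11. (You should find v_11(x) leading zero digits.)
(a_0, …, a_4) = (0, 0, 3, 0, 0)

v_11(363) = 2, so a_0 = ... = a_1 = 0. Factor out: x = 11^2 · u with u = 3 a unit in ℤ_11. Expand u iteratively via a_{v+i} = u_i mod 11, u_{i+1} = (u_i − a_{v+i})/11:
  u_0 = 3;  a_2 = 3;  u_1 = (u_0 − 3)/11 = 0
  u_1 = 0;  a_3 = 0;  u_2 = (u_1 − 0)/11 = 0
  u_2 = 0;  a_4 = 0;  u_3 = (u_2 − 0)/11 = 0
Digits: (0, 0, 3, 0, 0).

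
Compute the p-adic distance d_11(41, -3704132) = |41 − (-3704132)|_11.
d_11(41, -3704132) = 1/161051

Step 1 — x − y = 41 − (-3704132) = 3704173. Step 2 — v_11(3704173) = 5 (factor: 3704173 = (11^5 · 23); the sign does not affect v_p). Step 3 — |x − y|_11 = 11^{-5} = 1/161051.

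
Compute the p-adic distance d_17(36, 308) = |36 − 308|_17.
d_17(36, 308) = 1/17

Step 1 — x − y = 36 − 308 = -272. Step 2 — v_17(-272) = 1 (factor: -272 = −(17^1 · 16); the sign does not affect v_p). Step 3 — |x − y|_17 = 17^{-1} = 1/17.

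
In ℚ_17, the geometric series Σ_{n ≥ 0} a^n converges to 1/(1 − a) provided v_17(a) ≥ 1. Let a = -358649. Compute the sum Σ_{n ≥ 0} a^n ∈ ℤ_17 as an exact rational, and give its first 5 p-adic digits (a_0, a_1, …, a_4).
Σ a^n = 1/(1 − a) = 1/358650;  first 5 digits = (1, 0, 0, 12, 12)

v_17(a) = 3 ≥ 1, so the series converges in ℤ_17 to 1/(1 − a) = 1/(1 − (-358649)) = 1/358650. Expand this rational in ℤ_17: compute digits iteratively via d_i = x_i mod 17, x_{i+1} = (x_i − d_i)/17. The first 5 digits are (1, 0, 0, 12, 12).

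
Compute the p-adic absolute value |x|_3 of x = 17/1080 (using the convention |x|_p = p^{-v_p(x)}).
|17/1080|_3 = 27

Step 1 — compute v_3(x) by factoring powers of 3 out of the numerator and denominator: v_3(17/1080) = -3. Step 2 — apply |x|_p = p^{-v_p(x)} = 3^{3} = 27.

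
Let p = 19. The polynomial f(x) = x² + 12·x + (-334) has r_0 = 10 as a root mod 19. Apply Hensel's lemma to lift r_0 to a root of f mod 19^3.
r_2 = 1074 (mod 6859)

Hensel: r_{i+1} = r_i − f(r_i)·(f′(r_i))^{-1} mod 19^{i+2}, f′(x) = 2x + 12. Iterate:
  r_0 = 10 (mod 19)
  r_1 = 352 (mod 361)
  r_2 = 1074 (mod 6859)
Final: r = 1074 satisfies f(r) ≡ 0 mod 19^3.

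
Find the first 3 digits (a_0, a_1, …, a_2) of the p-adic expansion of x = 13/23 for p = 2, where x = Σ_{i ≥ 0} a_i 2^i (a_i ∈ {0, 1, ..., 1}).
(a_0, …, a_2) = (1, 1, 0)

v_2(13/23) = 0 (numerator and denominator both coprime to 2), so x ∈ ℤ_2^×. Compute digits iteratively via a_i = x_i mod 2, x_{i+1} = (x_i − a_i)/2, with x_0 = x:
  x_0 = 13/23;  a_0 = 1;  x_1 = (x_0 − 1)/2 = -5/23
  x_1 = -5/23;  a_1 = 1;  x_2 = (x_1 − 1)/2 = -14/23
  x_2 = -14/23;  a_2 = 0;  x_3 = (x_2 − 0)/2 = -7/23
Digits: (1, 1, 0).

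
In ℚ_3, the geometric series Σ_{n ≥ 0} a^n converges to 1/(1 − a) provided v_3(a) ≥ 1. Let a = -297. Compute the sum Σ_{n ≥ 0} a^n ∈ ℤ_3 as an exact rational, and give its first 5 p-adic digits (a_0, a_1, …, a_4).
Σ a^n = 1/(1 − a) = 1/298;  first 5 digits = (1, 0, 0, 1, 2)

v_3(a) = 3 ≥ 1, so the series converges in ℤ_3 to 1/(1 − a) = 1/(1 − (-297)) = 1/298. Expand this rational in ℤ_3: compute digits iteratively via d_i = x_i mod 3, x_{i+1} = (x_i − d_i)/3. The first 5 digits are (1, 0, 0, 1, 2).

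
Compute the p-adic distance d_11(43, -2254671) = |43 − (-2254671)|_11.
d_11(43, -2254671) = 1/161051

Step 1 — x − y = 43 − (-2254671) = 2254714. Step 2 — v_11(2254714) = 5 (factor: 2254714 = (11^5 · 14); the sign does not affect v_p). Step 3 — |x − y|_11 = 11^{-5} = 1/161051.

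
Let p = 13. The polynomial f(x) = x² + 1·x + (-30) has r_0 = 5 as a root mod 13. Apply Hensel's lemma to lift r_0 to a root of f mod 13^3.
r_2 = 5 (mod 2197)

Hensel: r_{i+1} = r_i − f(r_i)·(f′(r_i))^{-1} mod 13^{i+2}, f′(x) = 2x + 1. Iterate:
  r_0 = 5 (mod 13)
  r_1 = 5 (mod 169)
  r_2 = 5 (mod 2197)
Final: r = 5 satisfies f(r) ≡ 0 mod 13^3.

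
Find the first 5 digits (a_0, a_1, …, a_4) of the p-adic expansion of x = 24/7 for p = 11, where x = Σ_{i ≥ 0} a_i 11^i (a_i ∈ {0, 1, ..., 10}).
(a_0, …, a_4) = (5, 3, 6, 1, 3)

v_11(24/7) = 0 (numerator and denominator both coprime to 11), so x ∈ ℤ_11^×. Compute digits iteratively via a_i = x_i mod 11, x_{i+1} = (x_i − a_i)/11, with x_0 = x:
  x_0 = 24/7;  a_0 = 5;  x_1 = (x_0 − 5)/11 = -1/7
  x_1 = -1/7;  a_1 = 3;  x_2 = (x_1 − 3)/11 = -2/7
  x_2 = -2/7;  a_2 = 6;  x_3 = (x_2 − 6)/11 = -4/7
  x_3 = -4/7;  a_3 = 1;  x_4 = (x_3 − 1)/11 = -1/7
  x_4 = -1/7;  a_4 = 3;  x_5 = (x_4 − 3)/11 = -2/7
Digits: (5, 3, 6, 1, 3).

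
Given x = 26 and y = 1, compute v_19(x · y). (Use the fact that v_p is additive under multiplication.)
v_19(26) = 0

v_p(x) = 0 (factor: 26 = 19^0 · 26); v_p(y) = 0 (factor: 1 = 19^0 · 1). Additivity: v_p(xy) = v_p(x) + v_p(y) = 0 + 0 = 0. (Direct check: xy = 26 = 19^0 · (26).)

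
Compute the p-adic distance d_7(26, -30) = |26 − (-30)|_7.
d_7(26, -30) = 1/7

Step 1 — x − y = 26 − (-30) = 56. Step 2 — v_7(56) = 1 (factor: 56 = (7^1 · 8); the sign does not affect v_p). Step 3 — |x − y|_7 = 7^{-1} = 1/7.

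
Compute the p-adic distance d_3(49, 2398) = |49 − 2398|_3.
d_3(49, 2398) = 1/81

Step 1 — x − y = 49 − 2398 = -2349. Step 2 — v_3(-2349) = 4 (factor: -2349 = −(3^4 · 29); the sign does not affect v_p). Step 3 — |x − y|_3 = 3^{-4} = 1/81.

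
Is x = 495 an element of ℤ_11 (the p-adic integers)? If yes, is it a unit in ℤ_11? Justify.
x ∈ ℤ_11 but not a unit; v_11(x) = 1 > 0

ℤ_11 = {x ∈ ℚ_11 : v_11(x) ≥ 0} and ℤ_11^× = {x ∈ ℤ_11 : v_11(x) = 0}. Here v_11(495) = v_11(num) − v_11(den) = 1; compare against these criteria.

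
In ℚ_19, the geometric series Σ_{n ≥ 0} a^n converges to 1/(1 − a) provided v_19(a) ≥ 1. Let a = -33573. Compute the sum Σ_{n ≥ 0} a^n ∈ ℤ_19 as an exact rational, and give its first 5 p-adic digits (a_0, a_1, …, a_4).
Σ a^n = 1/(1 − a) = 1/33574;  first 5 digits = (1, 0, 2, 14, 3)

v_19(a) = 2 ≥ 1, so the series converges in ℤ_19 to 1/(1 − a) = 1/(1 − (-33573)) = 1/33574. Expand this rational in ℤ_19: compute digits iteratively via d_i = x_i mod 19, x_{i+1} = (x_i − d_i)/19. The first 5 digits are (1, 0, 2, 14, 3).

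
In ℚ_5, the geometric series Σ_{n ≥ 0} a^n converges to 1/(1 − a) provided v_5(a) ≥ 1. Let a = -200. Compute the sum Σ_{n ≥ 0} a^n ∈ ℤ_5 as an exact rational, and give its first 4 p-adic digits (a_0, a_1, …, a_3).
Σ a^n = 1/(1 − a) = 1/201;  first 4 digits = (1, 0, 2, 3)

v_5(a) = 2 ≥ 1, so the series converges in ℤ_5 to 1/(1 − a) = 1/(1 − (-200)) = 1/201. Expand this rational in ℤ_5: compute digits iteratively via d_i = x_i mod 5, x_{i+1} = (x_i − d_i)/5. The first 4 digits are (1, 0, 2, 3).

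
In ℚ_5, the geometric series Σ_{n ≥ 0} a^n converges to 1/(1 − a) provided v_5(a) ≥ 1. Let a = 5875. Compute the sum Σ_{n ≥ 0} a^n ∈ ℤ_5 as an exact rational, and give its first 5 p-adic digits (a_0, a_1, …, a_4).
Σ a^n = 1/(1 − a) = -1/5874;  first 5 digits = (1, 0, 0, 2, 4)

v_5(a) = 3 ≥ 1, so the series converges in ℤ_5 to 1/(1 − a) = 1/(1 − 5875) = -1/5874. Expand this rational in ℤ_5: compute digits iteratively via d_i = x_i mod 5, x_{i+1} = (x_i − d_i)/5. The first 5 digits are (1, 0, 0, 2, 4).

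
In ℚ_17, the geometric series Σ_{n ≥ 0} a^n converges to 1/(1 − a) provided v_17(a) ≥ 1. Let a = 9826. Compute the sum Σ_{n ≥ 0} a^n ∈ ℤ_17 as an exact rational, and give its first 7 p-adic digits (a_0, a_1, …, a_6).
Σ a^n = 1/(1 − a) = -1/9825;  first 7 digits = (1, 0, 0, 2, 0, 0, 4)

v_17(a) = 3 ≥ 1, so the series converges in ℤ_17 to 1/(1 − a) = 1/(1 − 9826) = -1/9825. Expand this rational in ℤ_17: compute digits iteratively via d_i = x_i mod 17, x_{i+1} = (x_i − d_i)/17. The first 7 digits are (1, 0, 0, 2, 0, 0, 4).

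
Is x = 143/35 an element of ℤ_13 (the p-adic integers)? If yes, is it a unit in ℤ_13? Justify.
x ∈ ℤ_13 but not a unit; v_13(x) = 1 > 0

ℤ_13 = {x ∈ ℚ_13 : v_13(x) ≥ 0} and ℤ_13^× = {x ∈ ℤ_13 : v_13(x) = 0}. Here v_13(143/35) = v_13(num) − v_13(den) = 1; compare against these criteria.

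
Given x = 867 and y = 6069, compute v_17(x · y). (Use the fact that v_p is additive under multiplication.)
v_17(5261823) = 4

v_p(x) = 2 (factor: 867 = 17^2 · 3); v_p(y) = 2 (factor: 6069 = 17^2 · 21). Additivity: v_p(xy) = v_p(x) + v_p(y) = 2 + 2 = 4. (Direct check: xy = 5261823 = 17^4 · (63).)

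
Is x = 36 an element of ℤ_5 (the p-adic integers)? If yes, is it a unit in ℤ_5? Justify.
x ∈ ℤ_5^× (unit); v_5(x) = 0

ℤ_5 = {x ∈ ℚ_5 : v_5(x) ≥ 0} and ℤ_5^× = {x ∈ ℤ_5 : v_5(x) = 0}. Here v_5(36) = v_5(num) − v_5(den) = 0; compare against these criteria.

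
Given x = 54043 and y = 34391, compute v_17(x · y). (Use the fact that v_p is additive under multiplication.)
v_17(1858592813) = 6

v_p(x) = 3 (factor: 54043 = 17^3 · 11); v_p(y) = 3 (factor: 34391 = 17^3 · 7). Additivity: v_p(xy) = v_p(x) + v_p(y) = 3 + 3 = 6. (Direct check: xy = 1858592813 = 17^6 · (77).)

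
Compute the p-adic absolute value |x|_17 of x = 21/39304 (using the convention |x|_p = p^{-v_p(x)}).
|21/39304|_17 = 4913

Step 1 — compute v_17(x) by factoring powers of 17 out of the numerator and denominator: v_17(21/39304) = -3. Step 2 — apply |x|_p = p^{-v_p(x)} = 17^{3} = 4913.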